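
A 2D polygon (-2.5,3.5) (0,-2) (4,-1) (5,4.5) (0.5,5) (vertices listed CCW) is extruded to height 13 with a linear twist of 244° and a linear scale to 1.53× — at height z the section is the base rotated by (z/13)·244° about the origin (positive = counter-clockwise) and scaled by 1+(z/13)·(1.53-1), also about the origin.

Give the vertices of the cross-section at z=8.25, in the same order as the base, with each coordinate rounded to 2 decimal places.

t = z/height = 8.25/13 = 0.634615
s = 1 + (scale-1)·z/height = 1 + (1.53-1)·8.25/13 = 1.336346
θ = twist·z/height = 244°·8.25/13 = 154.8462° = 2.702575 rad
cos θ = -0.905170, sin θ = 0.425050 (intermediates below are computed at full precision and shown rounded to 5 d.p.)
v1: (-2.5,3.5) → rotate → (0.77525,-4.23072) → ×s → (1.03600,-5.65371) → (1.04,-5.65)
v2: (0,-2) → rotate → (0.85010,1.81034) → ×s → (1.13603,2.41924) → (1.14,2.42)
v3: (4,-1) → rotate → (-3.19563,2.60537) → ×s → (-4.27047,3.48168) → (-4.27,3.48)
v4: (5,4.5) → rotate → (-6.43857,-1.94801) → ×s → (-8.60416,-2.60322) → (-8.60,-2.60)
v5: (0.5,5) → rotate → (-2.57784,-4.31332) → ×s → (-3.44488,-5.76409) → (-3.44,-5.76)

Cross-section at z=8.25: (1.04,-5.65) (1.14,2.42) (-4.27,3.48) (-8.60,-2.60) (-3.44,-5.76)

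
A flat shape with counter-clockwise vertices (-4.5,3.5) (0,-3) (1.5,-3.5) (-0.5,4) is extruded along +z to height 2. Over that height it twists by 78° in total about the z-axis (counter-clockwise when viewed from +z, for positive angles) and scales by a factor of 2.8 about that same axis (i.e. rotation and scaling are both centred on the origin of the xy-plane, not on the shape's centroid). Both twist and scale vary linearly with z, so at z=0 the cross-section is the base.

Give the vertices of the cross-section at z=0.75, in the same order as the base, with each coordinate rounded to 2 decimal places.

t = z/height = 0.75/2 = 0.375
s = 1 + (scale-1)·z/height = 1 + (2.8-1)·0.75/2 = 1.675000
θ = twist·z/height = 78°·0.75/2 = 29.2500° = 0.510509 rad
cos θ = 0.872496, sin θ = 0.488621 (intermediates below are computed at full precision and shown rounded to 5 d.p.)
v1: (-4.5,3.5) → rotate → (-5.63641,0.85494) → ×s → (-9.44098,1.43203) → (-9.44,1.43)
v2: (0,-3) → rotate → (1.46586,-2.61749) → ×s → (2.45532,-4.38429) → (2.46,-4.38)
v3: (1.5,-3.5) → rotate → (3.01892,-2.32080) → ×s → (5.05669,-3.88735) → (5.06,-3.89)
v4: (-0.5,4) → rotate → (-2.39073,3.24567) → ×s → (-4.00448,5.43650) → (-4.00,5.44)

Cross-section at z=0.75: (-9.44,1.43) (2.46,-4.38) (5.06,-3.89) (-4.00,5.44)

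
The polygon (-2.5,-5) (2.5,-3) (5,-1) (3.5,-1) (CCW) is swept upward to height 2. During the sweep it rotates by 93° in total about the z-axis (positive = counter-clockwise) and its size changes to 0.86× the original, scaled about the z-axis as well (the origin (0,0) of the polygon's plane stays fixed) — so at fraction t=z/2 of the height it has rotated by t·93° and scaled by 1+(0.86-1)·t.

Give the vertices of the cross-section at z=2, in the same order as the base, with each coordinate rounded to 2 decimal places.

Cross-section at z=2: (4.41,-1.92) (2.46,2.28) (0.63,4.34) (0.70,3.05)

t = z/height = 2/2 = 1
s = 1 + (scale-1)·z/height = 1 + (0.86-1)·2/2 = 0.860000
θ = twist·z/height = 93°·2/2 = 93.0000° = 1.623156 rad
cos θ = -0.052336, sin θ = 0.998630 (intermediates below are computed at full precision and shown rounded to 5 d.p.)
v1: (-2.5,-5) → rotate → (5.12399,-2.23489) → ×s → (4.40663,-1.92201) → (4.41,-1.92)
v2: (2.5,-3) → rotate → (2.86505,2.65358) → ×s → (2.46394,2.28208) → (2.46,2.28)
v3: (5,-1) → rotate → (0.73695,5.04548) → ×s → (0.63378,4.33912) → (0.63,4.34)
v4: (3.5,-1) → rotate → (0.81545,3.54754) → ×s → (0.70129,3.05088) → (0.70,3.05)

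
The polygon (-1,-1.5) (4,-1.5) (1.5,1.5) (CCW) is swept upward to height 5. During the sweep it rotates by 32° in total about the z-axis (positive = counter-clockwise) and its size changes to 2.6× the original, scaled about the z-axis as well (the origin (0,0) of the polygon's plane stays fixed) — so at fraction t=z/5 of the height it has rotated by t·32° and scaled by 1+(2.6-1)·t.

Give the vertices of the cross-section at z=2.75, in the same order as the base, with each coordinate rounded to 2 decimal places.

Cross-section at z=2.75: (-0.94,-3.26) (8.02,-0.41) (1.84,3.54)

t = z/height = 2.75/5 = 0.55
s = 1 + (scale-1)·z/height = 1 + (2.6-1)·2.75/5 = 1.880000
θ = twist·z/height = 32°·2.75/5 = 17.6000° = 0.307178 rad
cos θ = 0.953191, sin θ = 0.302370 (intermediates below are computed at full precision and shown rounded to 5 d.p.)
v1: (-1,-1.5) → rotate → (-0.49964,-1.73216) → ×s → (-0.93932,-3.25645) → (-0.94,-3.26)
v2: (4,-1.5) → rotate → (4.26632,-0.22031) → ×s → (8.02068,-0.41418) → (8.02,-0.41)
v3: (1.5,1.5) → rotate → (0.97623,1.88334) → ×s → (1.83531,3.54068) → (1.84,3.54)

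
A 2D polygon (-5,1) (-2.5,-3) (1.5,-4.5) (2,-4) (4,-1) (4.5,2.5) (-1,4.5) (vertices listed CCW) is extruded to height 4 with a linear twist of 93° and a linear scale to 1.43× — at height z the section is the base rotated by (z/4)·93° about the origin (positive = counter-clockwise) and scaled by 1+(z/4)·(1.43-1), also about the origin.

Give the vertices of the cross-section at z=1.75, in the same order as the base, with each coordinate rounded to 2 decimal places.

Cross-section at z=1.75: (-5.28,-2.97) (0.07,-4.64) (4.84,-2.89) (4.90,-2.05) (4.38,2.20) (2.12,5.74) (-4.39,3.28)

t = z/height = 1.75/4 = 0.4375
s = 1 + (scale-1)·z/height = 1 + (1.43-1)·1.75/4 = 1.188125
θ = twist·z/height = 93°·1.75/4 = 40.6875° = 0.710131 rad
cos θ = 0.758277, sin θ = 0.651933 (intermediates below are computed at full precision and shown rounded to 5 d.p.)
v1: (-5,1) → rotate → (-4.44332,-2.50139) → ×s → (-5.27921,-2.97196) → (-5.28,-2.97)
v2: (-2.5,-3) → rotate → (0.06011,-3.90466) → ×s → (0.07142,-4.63923) → (0.07,-4.64)
v3: (1.5,-4.5) → rotate → (4.07111,-2.43435) → ×s → (4.83699,-2.89231) → (4.84,-2.89)
v4: (2,-4) → rotate → (4.12429,-1.72924) → ×s → (4.90017,-2.05455) → (4.90,-2.05)
v5: (4,-1) → rotate → (3.68504,1.84946) → ×s → (4.37829,2.19738) → (4.38,2.20)
v6: (4.5,2.5) → rotate → (1.78241,4.82939) → ×s → (2.11773,5.73792) → (2.12,5.74)
v7: (-1,4.5) → rotate → (-3.69198,2.76031) → ×s → (-4.38653,3.27960) → (-4.39,3.28)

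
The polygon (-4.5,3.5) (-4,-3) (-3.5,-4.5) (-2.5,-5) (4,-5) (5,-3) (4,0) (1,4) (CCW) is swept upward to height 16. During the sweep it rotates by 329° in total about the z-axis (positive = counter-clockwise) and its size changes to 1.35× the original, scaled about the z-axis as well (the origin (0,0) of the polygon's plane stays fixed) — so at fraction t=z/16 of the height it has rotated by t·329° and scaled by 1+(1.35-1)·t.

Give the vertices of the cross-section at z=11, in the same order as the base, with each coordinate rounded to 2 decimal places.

t = z/height = 11/16 = 0.6875
s = 1 + (scale-1)·z/height = 1 + (1.35-1)·11/16 = 1.240625
θ = twist·z/height = 329°·11/16 = 226.1875° = 3.947717 rad
cos θ = -0.692301, sin θ = -0.721609 (intermediates below are computed at full precision and shown rounded to 5 d.p.)
v1: (-4.5,3.5) → rotate → (5.64099,0.82419) → ×s → (6.99835,1.02251) → (7.00,1.02)
v2: (-4,-3) → rotate → (0.60437,4.96334) → ×s → (0.74980,6.15764) → (0.75,6.16)
v3: (-3.5,-4.5) → rotate → (-0.82419,5.64099) → ×s → (-1.02251,6.99835) → (-1.02,7.00)
v4: (-2.5,-5) → rotate → (-1.87729,5.26553) → ×s → (-2.32902,6.53254) → (-2.33,6.53)
v5: (4,-5) → rotate → (-6.37725,0.57507) → ×s → (-7.91177,0.71344) → (-7.91,0.71)
v6: (5,-3) → rotate → (-5.62633,-1.53114) → ×s → (-6.98017,-1.89958) → (-6.98,-1.90)
v7: (4,0) → rotate → (-2.76920,-2.88644) → ×s → (-3.43554,-3.58099) → (-3.44,-3.58)
v8: (1,4) → rotate → (2.19414,-3.49081) → ×s → (2.72210,-4.33079) → (2.72,-4.33)

Cross-section at z=11: (7.00,1.02) (0.75,6.16) (-1.02,7.00) (-2.33,6.53) (-7.91,0.71) (-6.98,-1.90) (-3.44,-3.58) (2.72,-4.33)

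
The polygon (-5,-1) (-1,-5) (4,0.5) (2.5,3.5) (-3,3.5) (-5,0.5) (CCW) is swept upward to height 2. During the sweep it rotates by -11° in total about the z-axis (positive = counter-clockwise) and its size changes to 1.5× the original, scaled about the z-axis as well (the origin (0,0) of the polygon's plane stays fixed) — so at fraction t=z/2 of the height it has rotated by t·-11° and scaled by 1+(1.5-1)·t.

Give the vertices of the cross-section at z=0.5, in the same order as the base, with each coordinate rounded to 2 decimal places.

Cross-section at z=0.5: (-5.67,-0.85) (-1.39,-5.56) (4.52,0.35) (3.00,3.80) (-3.18,4.09) (-5.59,0.83)

t = z/height = 0.5/2 = 0.25
s = 1 + (scale-1)·z/height = 1 + (1.5-1)·0.5/2 = 1.125000
θ = twist·z/height = -11°·0.5/2 = -2.7500° = -0.047997 rad
cos θ = 0.998848, sin θ = -0.047978 (intermediates below are computed at full precision and shown rounded to 5 d.p.)
v1: (-5,-1) → rotate → (-5.04222,-0.75896) → ×s → (-5.67250,-0.85383) → (-5.67,-0.85)
v2: (-1,-5) → rotate → (-1.23874,-4.94626) → ×s → (-1.39358,-5.56455) → (-1.39,-5.56)
v3: (4,0.5) → rotate → (4.01938,0.30751) → ×s → (4.52181,0.34595) → (4.52,0.35)
v4: (2.5,3.5) → rotate → (2.66504,3.37602) → ×s → (2.99817,3.79803) → (3.00,3.80)
v5: (-3,3.5) → rotate → (-2.82862,3.63990) → ×s → (-3.18220,4.09489) → (-3.18,4.09)
v6: (-5,0.5) → rotate → (-4.97025,0.73931) → ×s → (-5.59153,0.83173) → (-5.59,0.83)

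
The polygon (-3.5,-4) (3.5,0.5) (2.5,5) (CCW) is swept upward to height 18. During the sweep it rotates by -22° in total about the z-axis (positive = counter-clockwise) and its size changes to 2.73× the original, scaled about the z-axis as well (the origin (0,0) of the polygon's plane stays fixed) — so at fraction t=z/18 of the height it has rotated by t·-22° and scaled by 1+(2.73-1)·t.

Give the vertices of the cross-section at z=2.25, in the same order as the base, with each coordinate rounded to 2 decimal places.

Cross-section at z=2.25: (-4.49,-4.66) (4.28,0.40) (3.33,5.93)

t = z/height = 2.25/18 = 0.125
s = 1 + (scale-1)·z/height = 1 + (2.73-1)·2.25/18 = 1.216250
θ = twist·z/height = -22°·2.25/18 = -2.7500° = -0.047997 rad
cos θ = 0.998848, sin θ = -0.047978 (intermediates below are computed at full precision and shown rounded to 5 d.p.)
v1: (-3.5,-4) → rotate → (-3.68788,-3.82747) → ×s → (-4.48539,-4.65516) → (-4.49,-4.66)
v2: (3.5,0.5) → rotate → (3.51996,0.33150) → ×s → (4.28115,0.40319) → (4.28,0.40)
v3: (2.5,5) → rotate → (2.73701,4.87430) → ×s → (3.32889,5.92836) → (3.33,5.93)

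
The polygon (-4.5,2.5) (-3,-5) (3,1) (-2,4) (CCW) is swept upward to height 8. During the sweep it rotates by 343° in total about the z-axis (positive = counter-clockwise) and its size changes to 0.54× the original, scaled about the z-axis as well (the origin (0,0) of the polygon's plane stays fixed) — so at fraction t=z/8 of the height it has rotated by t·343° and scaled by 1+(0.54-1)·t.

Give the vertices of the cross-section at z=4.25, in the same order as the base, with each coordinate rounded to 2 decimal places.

t = z/height = 4.25/8 = 0.53125
s = 1 + (scale-1)·z/height = 1 + (0.54-1)·4.25/8 = 0.755625
θ = twist·z/height = 343°·4.25/8 = 182.2188° = 3.180317 rad
cos θ = -0.999250, sin θ = -0.038715 (intermediates below are computed at full precision and shown rounded to 5 d.p.)
v1: (-4.5,2.5) → rotate → (4.59341,-2.32391) → ×s → (3.47090,-1.75600) → (3.47,-1.76)
v2: (-3,-5) → rotate → (2.80418,5.11240) → ×s → (2.11891,3.86305) → (2.12,3.86)
v3: (3,1) → rotate → (-2.95904,-1.11539) → ×s → (-2.23592,-0.84282) → (-2.24,-0.84)
v4: (-2,4) → rotate → (2.15336,-3.91957) → ×s → (1.62713,-2.96173) → (1.63,-2.96)

Cross-section at z=4.25: (3.47,-1.76) (2.12,3.86) (-2.24,-0.84) (1.63,-2.96)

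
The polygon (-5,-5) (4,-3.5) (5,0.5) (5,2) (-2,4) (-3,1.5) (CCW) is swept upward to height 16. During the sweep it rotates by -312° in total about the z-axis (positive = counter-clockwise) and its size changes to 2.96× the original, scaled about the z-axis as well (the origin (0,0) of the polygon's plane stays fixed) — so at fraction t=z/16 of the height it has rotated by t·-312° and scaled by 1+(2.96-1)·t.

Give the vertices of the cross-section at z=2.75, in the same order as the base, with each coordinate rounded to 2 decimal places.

t = z/height = 2.75/16 = 0.171875
s = 1 + (scale-1)·z/height = 1 + (2.96-1)·2.75/16 = 1.336875
θ = twist·z/height = -312°·2.75/16 = -53.6250° = -0.935933 rad
cos θ = 0.593068, sin θ = -0.805153 (intermediates below are computed at full precision and shown rounded to 5 d.p.)
v1: (-5,-5) → rotate → (-6.99110,1.06043) → ×s → (-9.34623,1.41766) → (-9.35,1.42)
v2: (4,-3.5) → rotate → (-0.44576,-5.29635) → ×s → (-0.59593,-7.08055) → (-0.60,-7.08)
v3: (5,0.5) → rotate → (3.36791,-3.72923) → ×s → (4.50248,-4.98551) → (4.50,-4.99)
v4: (5,2) → rotate → (4.57564,-2.83963) → ×s → (6.11706,-3.79623) → (6.12,-3.80)
v5: (-2,4) → rotate → (2.03448,3.98258) → ×s → (2.71984,5.32421) → (2.72,5.32)
v6: (-3,1.5) → rotate → (-0.57147,3.30506) → ×s → (-0.76399,4.41845) → (-0.76,4.42)

Cross-section at z=2.75: (-9.35,1.42) (-0.60,-7.08) (4.50,-4.99) (6.12,-3.80) (2.72,5.32) (-0.76,4.42)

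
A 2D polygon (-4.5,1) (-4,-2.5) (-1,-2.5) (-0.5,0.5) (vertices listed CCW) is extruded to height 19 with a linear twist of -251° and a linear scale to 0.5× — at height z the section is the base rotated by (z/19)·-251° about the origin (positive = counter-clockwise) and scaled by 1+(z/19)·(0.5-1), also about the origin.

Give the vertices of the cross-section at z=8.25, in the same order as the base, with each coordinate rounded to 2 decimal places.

Cross-section at z=8.25: (1.89,3.08) (-0.83,3.60) (-1.60,1.38) (0.50,0.24)

t = z/height = 8.25/19 = 0.434211
s = 1 + (scale-1)·z/height = 1 + (0.5-1)·8.25/19 = 0.782895
θ = twist·z/height = -251°·8.25/19 = -108.9868° = -1.902179 rad
cos θ = -0.325351, sin θ = -0.945593 (intermediates below are computed at full precision and shown rounded to 5 d.p.)
v1: (-4.5,1) → rotate → (2.40967,3.92982) → ×s → (1.88652,3.07663) → (1.89,3.08)
v2: (-4,-2.5) → rotate → (-1.06258,4.59575) → ×s → (-0.83189,3.59799) → (-0.83,3.60)
v3: (-1,-2.5) → rotate → (-2.03863,1.75897) → ×s → (-1.59603,1.37709) → (-1.60,1.38)
v4: (-0.5,0.5) → rotate → (0.63547,0.31012) → ×s → (0.49751,0.24279) → (0.50,0.24)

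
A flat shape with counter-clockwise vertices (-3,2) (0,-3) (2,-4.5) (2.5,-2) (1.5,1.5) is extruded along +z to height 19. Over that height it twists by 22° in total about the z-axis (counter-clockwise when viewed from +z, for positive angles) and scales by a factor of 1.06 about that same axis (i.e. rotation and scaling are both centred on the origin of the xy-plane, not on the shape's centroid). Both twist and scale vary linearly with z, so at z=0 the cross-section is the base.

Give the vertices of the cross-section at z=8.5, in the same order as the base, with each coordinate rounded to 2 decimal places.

t = z/height = 8.5/19 = 0.447368
s = 1 + (scale-1)·z/height = 1 + (1.06-1)·8.5/19 = 1.026842
θ = twist·z/height = 22°·8.5/19 = 9.8421° = 0.171777 rad
cos θ = 0.985283, sin θ = 0.170934 (intermediates below are computed at full precision and shown rounded to 5 d.p.)
v1: (-3,2) → rotate → (-3.29771,1.45776) → ×s → (-3.38623,1.49689) → (-3.39,1.50)
v2: (0,-3) → rotate → (0.51280,-2.95585) → ×s → (0.52657,-3.03519) → (0.53,-3.04)
v3: (2,-4.5) → rotate → (2.73977,-4.09190) → ×s → (2.81331,-4.20174) → (2.81,-4.20)
v4: (2.5,-2) → rotate → (2.80507,-1.54323) → ×s → (2.88037,-1.58465) → (2.88,-1.58)
v5: (1.5,1.5) → rotate → (1.22152,1.73432) → ×s → (1.25431,1.78088) → (1.25,1.78)

Cross-section at z=8.5: (-3.39,1.50) (0.53,-3.04) (2.81,-4.20) (2.88,-1.58) (1.25,1.78)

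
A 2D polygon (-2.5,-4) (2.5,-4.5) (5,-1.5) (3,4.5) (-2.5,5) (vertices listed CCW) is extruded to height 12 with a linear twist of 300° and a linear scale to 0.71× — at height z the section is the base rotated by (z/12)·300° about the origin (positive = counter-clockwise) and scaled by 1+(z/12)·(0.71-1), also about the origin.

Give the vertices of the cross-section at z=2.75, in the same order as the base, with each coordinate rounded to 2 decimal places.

t = z/height = 2.75/12 = 0.229167
s = 1 + (scale-1)·z/height = 1 + (0.71-1)·2.75/12 = 0.933542
θ = twist·z/height = 300°·2.75/12 = 68.7500° = 1.199914 rad
cos θ = 0.362438, sin θ = 0.932008 (intermediates below are computed at full precision and shown rounded to 5 d.p.)
v1: (-2.5,-4) → rotate → (2.82194,-3.77977) → ×s → (2.63440,-3.52857) → (2.63,-3.53)
v2: (2.5,-4.5) → rotate → (5.10013,0.69905) → ×s → (4.76118,0.65259) → (4.76,0.65)
v3: (5,-1.5) → rotate → (3.21020,4.11638) → ×s → (2.99686,3.84281) → (3.00,3.84)
v4: (3,4.5) → rotate → (-3.10672,4.42699) → ×s → (-2.90025,4.13278) → (-2.90,4.13)
v5: (-2.5,5) → rotate → (-5.56613,-0.51783) → ×s → (-5.19622,-0.48342) → (-5.20,-0.48)

Cross-section at z=2.75: (2.63,-3.53) (4.76,0.65) (3.00,3.84) (-2.90,4.13) (-5.20,-0.48)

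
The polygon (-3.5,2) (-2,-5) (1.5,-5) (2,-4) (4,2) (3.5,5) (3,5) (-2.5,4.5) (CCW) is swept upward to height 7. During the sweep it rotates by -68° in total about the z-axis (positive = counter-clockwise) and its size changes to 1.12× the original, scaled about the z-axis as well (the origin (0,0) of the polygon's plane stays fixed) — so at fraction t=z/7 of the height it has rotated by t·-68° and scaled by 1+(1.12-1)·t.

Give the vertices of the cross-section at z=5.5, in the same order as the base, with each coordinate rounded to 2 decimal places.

t = z/height = 5.5/7 = 0.785714
s = 1 + (scale-1)·z/height = 1 + (1.12-1)·5.5/7 = 1.094286
θ = twist·z/height = -68°·5.5/7 = -53.4286° = -0.932504 rad
cos θ = 0.595824, sin θ = -0.803115 (intermediates below are computed at full precision and shown rounded to 5 d.p.)
v1: (-3.5,2) → rotate → (-0.47916,4.00255) → ×s → (-0.52433,4.37993) → (-0.52,4.38)
v2: (-2,-5) → rotate → (-5.20722,-1.37289) → ×s → (-5.69819,-1.50234) → (-5.70,-1.50)
v3: (1.5,-5) → rotate → (-3.12184,-4.18379) → ×s → (-3.41618,-4.57827) → (-3.42,-4.58)
v4: (2,-4) → rotate → (-2.02081,-3.98953) → ×s → (-2.21134,-4.36568) → (-2.21,-4.37)
v5: (4,2) → rotate → (3.98953,-2.02081) → ×s → (4.36568,-2.21134) → (4.37,-2.21)
v6: (3.5,5) → rotate → (6.10096,0.16822) → ×s → (6.67619,0.18408) → (6.68,0.18)
v7: (3,5) → rotate → (5.80305,0.56978) → ×s → (6.35019,0.62350) → (6.35,0.62)
v8: (-2.5,4.5) → rotate → (2.12445,4.68900) → ×s → (2.32476,5.13110) → (2.32,5.13)

Cross-section at z=5.5: (-0.52,4.38) (-5.70,-1.50) (-3.42,-4.58) (-2.21,-4.37) (4.37,-2.21) (6.68,0.18) (6.35,0.62) (2.32,5.13)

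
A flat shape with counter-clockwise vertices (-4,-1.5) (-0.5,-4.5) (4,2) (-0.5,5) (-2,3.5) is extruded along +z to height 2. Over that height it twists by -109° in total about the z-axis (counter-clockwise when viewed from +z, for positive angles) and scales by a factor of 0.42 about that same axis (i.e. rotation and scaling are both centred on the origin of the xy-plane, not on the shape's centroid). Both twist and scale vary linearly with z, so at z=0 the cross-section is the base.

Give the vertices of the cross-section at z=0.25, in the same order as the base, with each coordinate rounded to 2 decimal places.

Cross-section at z=0.25: (-3.93,-0.48) (-1.43,-3.95) (4.04,0.93) (0.64,4.62) (-1.04,3.59)

t = z/height = 0.25/2 = 0.125
s = 1 + (scale-1)·z/height = 1 + (0.42-1)·0.25/2 = 0.927500
θ = twist·z/height = -109°·0.25/2 = -13.6250° = -0.237801 rad
cos θ = 0.971858, sin θ = -0.235566 (intermediates below are computed at full precision and shown rounded to 5 d.p.)
v1: (-4,-1.5) → rotate → (-4.24078,-0.51552) → ×s → (-3.93333,-0.47815) → (-3.93,-0.48)
v2: (-0.5,-4.5) → rotate → (-1.54598,-4.25558) → ×s → (-1.43389,-3.94705) → (-1.43,-3.95)
v3: (4,2) → rotate → (4.35857,1.00145) → ×s → (4.04257,0.92885) → (4.04,0.93)
v4: (-0.5,5) → rotate → (0.69190,4.97707) → ×s → (0.64174,4.61624) → (0.64,4.62)
v5: (-2,3.5) → rotate → (-1.11923,3.87264) → ×s → (-1.03809,3.59187) → (-1.04,3.59)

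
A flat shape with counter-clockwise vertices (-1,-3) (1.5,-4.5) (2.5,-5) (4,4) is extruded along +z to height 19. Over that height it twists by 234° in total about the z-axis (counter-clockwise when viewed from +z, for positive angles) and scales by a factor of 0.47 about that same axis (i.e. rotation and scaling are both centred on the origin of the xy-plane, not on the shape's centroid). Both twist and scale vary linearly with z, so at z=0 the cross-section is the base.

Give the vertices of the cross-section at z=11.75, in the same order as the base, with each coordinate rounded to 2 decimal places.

Cross-section at z=11.75: (1.71,1.26) (0.92,3.05) (0.57,3.71) (-3.75,-0.64)

t = z/height = 11.75/19 = 0.618421
s = 1 + (scale-1)·z/height = 1 + (0.47-1)·11.75/19 = 0.672237
θ = twist·z/height = 234°·11.75/19 = 144.7105° = 2.525675 rad
cos θ = -0.816244, sin θ = 0.577708 (intermediates below are computed at full precision and shown rounded to 5 d.p.)
v1: (-1,-3) → rotate → (2.54937,1.87102) → ×s → (1.71378,1.25777) → (1.71,1.26)
v2: (1.5,-4.5) → rotate → (1.37532,4.53966) → ×s → (0.92454,3.05173) → (0.92,3.05)
v3: (2.5,-5) → rotate → (0.84793,5.52549) → ×s → (0.57001,3.71444) → (0.57,3.71)
v4: (4,4) → rotate → (-5.57581,-0.95414) → ×s → (-3.74826,-0.64141) → (-3.75,-0.64)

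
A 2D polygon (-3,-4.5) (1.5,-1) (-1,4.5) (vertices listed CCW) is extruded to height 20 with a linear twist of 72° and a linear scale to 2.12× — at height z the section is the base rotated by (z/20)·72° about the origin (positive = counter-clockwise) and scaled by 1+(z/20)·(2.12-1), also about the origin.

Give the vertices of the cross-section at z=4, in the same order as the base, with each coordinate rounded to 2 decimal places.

t = z/height = 4/20 = 0.2
s = 1 + (scale-1)·z/height = 1 + (2.12-1)·4/20 = 1.224000
θ = twist·z/height = 72°·4/20 = 14.4000° = 0.251327 rad
cos θ = 0.968583, sin θ = 0.248690 (intermediates below are computed at full precision and shown rounded to 5 d.p.)
v1: (-3,-4.5) → rotate → (-1.78664,-5.10469) → ×s → (-2.18685,-6.24815) → (-2.19,-6.25)
v2: (1.5,-1) → rotate → (1.70156,-0.59555) → ×s → (2.08272,-0.72895) → (2.08,-0.73)
v3: (-1,4.5) → rotate → (-2.08769,4.10993) → ×s → (-2.55533,5.03056) → (-2.56,5.03)

Cross-section at z=4: (-2.19,-6.25) (2.08,-0.73) (-2.56,5.03)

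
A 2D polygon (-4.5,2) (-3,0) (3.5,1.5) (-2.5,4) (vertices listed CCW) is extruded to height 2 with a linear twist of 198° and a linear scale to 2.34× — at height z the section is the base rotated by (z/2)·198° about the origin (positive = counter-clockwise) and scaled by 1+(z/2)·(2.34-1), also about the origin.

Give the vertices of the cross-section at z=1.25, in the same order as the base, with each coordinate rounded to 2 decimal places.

t = z/height = 1.25/2 = 0.625
s = 1 + (scale-1)·z/height = 1 + (2.34-1)·1.25/2 = 1.837500
θ = twist·z/height = 198°·1.25/2 = 123.7500° = 2.159845 rad
cos θ = -0.555570, sin θ = 0.831470 (intermediates below are computed at full precision and shown rounded to 5 d.p.)
v1: (-4.5,2) → rotate → (0.83713,-4.85275) → ×s → (1.53822,-8.91693) → (1.54,-8.92)
v2: (-3,0) → rotate → (1.66671,-2.49441) → ×s → (3.06258,-4.58348) → (3.06,-4.58)
v3: (3.5,1.5) → rotate → (-3.19170,2.07679) → ×s → (-5.86475,3.81610) → (-5.86,3.82)
v4: (-2.5,4) → rotate → (-1.93695,-4.30095) → ×s → (-3.55915,-7.90300) → (-3.56,-7.90)

Cross-section at z=1.25: (1.54,-8.92) (3.06,-4.58) (-5.86,3.82) (-3.56,-7.90)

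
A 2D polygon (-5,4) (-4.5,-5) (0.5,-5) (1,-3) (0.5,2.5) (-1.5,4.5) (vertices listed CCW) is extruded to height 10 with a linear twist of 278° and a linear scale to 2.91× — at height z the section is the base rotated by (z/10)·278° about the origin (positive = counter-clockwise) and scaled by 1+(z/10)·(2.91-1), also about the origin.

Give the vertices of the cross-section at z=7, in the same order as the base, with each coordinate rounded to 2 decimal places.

t = z/height = 7/10 = 0.7
s = 1 + (scale-1)·z/height = 1 + (2.91-1)·7/10 = 2.337000
θ = twist·z/height = 278°·7/10 = 194.6000° = 3.396411 rad
cos θ = -0.967709, sin θ = -0.252069 (intermediates below are computed at full precision and shown rounded to 5 d.p.)
v1: (-5,4) → rotate → (5.84682,-2.61049) → ×s → (13.66403,-6.10071) → (13.66,-6.10)
v2: (-4.5,-5) → rotate → (3.09434,5.97286) → ×s → (7.23148,13.95857) → (7.23,13.96)
v3: (0.5,-5) → rotate → (-1.74420,4.71251) → ×s → (-4.07620,11.01314) → (-4.08,11.01)
v4: (1,-3) → rotate → (-1.72392,2.65106) → ×s → (-4.02879,6.19552) → (-4.03,6.20)
v5: (0.5,2.5) → rotate → (0.14632,-2.54531) → ×s → (0.34195,-5.94838) → (0.34,-5.95)
v6: (-1.5,4.5) → rotate → (2.58588,-3.97659) → ×s → (6.04319,-9.29328) → (6.04,-9.29)

Cross-section at z=7: (13.66,-6.10) (7.23,13.96) (-4.08,11.01) (-4.03,6.20) (0.34,-5.95) (6.04,-9.29)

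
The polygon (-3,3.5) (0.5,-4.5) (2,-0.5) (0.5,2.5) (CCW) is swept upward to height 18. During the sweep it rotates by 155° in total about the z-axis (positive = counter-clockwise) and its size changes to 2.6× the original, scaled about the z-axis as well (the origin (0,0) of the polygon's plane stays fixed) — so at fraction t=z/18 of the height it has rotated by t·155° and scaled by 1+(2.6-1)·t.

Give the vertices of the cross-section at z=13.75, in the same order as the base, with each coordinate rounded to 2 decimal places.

t = z/height = 13.75/18 = 0.763889
s = 1 + (scale-1)·z/height = 1 + (2.6-1)·13.75/18 = 2.222222
θ = twist·z/height = 155°·13.75/18 = 118.4028° = 2.066518 rad
cos θ = -0.475667, sin θ = 0.879626 (intermediates below are computed at full precision and shown rounded to 5 d.p.)
v1: (-3,3.5) → rotate → (-1.65169,-4.30371) → ×s → (-3.67042,-9.56380) → (-3.67,-9.56)
v2: (0.5,-4.5) → rotate → (3.72048,2.58031) → ×s → (8.26774,5.73403) → (8.27,5.73)
v3: (2,-0.5) → rotate → (-0.51152,1.99708) → ×s → (-1.13671,4.43797) → (-1.14,4.44)
v4: (0.5,2.5) → rotate → (-2.43690,-0.74935) → ×s → (-5.41533,-1.66523) → (-5.42,-1.67)

Cross-section at z=13.75: (-3.67,-9.56) (8.27,5.73) (-1.14,4.44) (-5.42,-1.67)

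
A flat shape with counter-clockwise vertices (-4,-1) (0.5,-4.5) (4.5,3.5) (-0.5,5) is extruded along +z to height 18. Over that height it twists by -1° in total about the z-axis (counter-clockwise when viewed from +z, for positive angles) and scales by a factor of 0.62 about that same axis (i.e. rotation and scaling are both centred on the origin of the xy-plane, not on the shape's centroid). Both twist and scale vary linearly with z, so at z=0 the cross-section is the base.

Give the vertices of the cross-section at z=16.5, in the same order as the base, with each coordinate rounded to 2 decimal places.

Cross-section at z=16.5: (-2.62,-0.61) (0.28,-2.94) (2.97,2.23) (-0.27,3.26)

t = z/height = 16.5/18 = 0.916667
s = 1 + (scale-1)·z/height = 1 + (0.62-1)·16.5/18 = 0.651667
θ = twist·z/height = -1°·16.5/18 = -0.9167° = -0.015999 rad
cos θ = 0.999872, sin θ = -0.015998 (intermediates below are computed at full precision and shown rounded to 5 d.p.)
v1: (-4,-1) → rotate → (-4.01549,-0.93588) → ×s → (-2.61676,-0.60988) → (-2.62,-0.61)
v2: (0.5,-4.5) → rotate → (0.42794,-4.50742) → ×s → (0.27888,-2.93734) → (0.28,-2.94)
v3: (4.5,3.5) → rotate → (4.55542,3.42756) → ×s → (2.96861,2.23363) → (2.97,2.23)
v4: (-0.5,5) → rotate → (-0.41995,5.00736) → ×s → (-0.27366,3.26313) → (-0.27,3.26)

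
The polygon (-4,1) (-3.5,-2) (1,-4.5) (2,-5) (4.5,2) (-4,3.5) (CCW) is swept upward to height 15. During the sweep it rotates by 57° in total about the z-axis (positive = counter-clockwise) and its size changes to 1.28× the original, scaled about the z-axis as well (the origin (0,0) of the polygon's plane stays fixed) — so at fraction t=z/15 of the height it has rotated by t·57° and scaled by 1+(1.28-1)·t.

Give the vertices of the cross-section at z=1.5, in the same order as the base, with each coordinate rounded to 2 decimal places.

t = z/height = 1.5/15 = 0.1
s = 1 + (scale-1)·z/height = 1 + (1.28-1)·1.5/15 = 1.028000
θ = twist·z/height = 57°·1.5/15 = 5.7000° = 0.099484 rad
cos θ = 0.995056, sin θ = 0.099320 (intermediates below are computed at full precision and shown rounded to 5 d.p.)
v1: (-4,1) → rotate → (-4.07954,0.59778) → ×s → (-4.19377,0.61451) → (-4.19,0.61)
v2: (-3.5,-2) → rotate → (-3.28405,-2.33773) → ×s → (-3.37601,-2.40319) → (-3.38,-2.40)
v3: (1,-4.5) → rotate → (1.44199,-4.37843) → ×s → (1.48237,-4.50103) → (1.48,-4.50)
v4: (2,-5) → rotate → (2.48671,-4.77664) → ×s → (2.55634,-4.91038) → (2.56,-4.91)
v5: (4.5,2) → rotate → (4.27911,2.43705) → ×s → (4.39893,2.50529) → (4.40,2.51)
v6: (-4,3.5) → rotate → (-4.32784,3.08542) → ×s → (-4.44902,3.17181) → (-4.45,3.17)

Cross-section at z=1.5: (-4.19,0.61) (-3.38,-2.40) (1.48,-4.50) (2.56,-4.91) (4.40,2.51) (-4.45,3.17)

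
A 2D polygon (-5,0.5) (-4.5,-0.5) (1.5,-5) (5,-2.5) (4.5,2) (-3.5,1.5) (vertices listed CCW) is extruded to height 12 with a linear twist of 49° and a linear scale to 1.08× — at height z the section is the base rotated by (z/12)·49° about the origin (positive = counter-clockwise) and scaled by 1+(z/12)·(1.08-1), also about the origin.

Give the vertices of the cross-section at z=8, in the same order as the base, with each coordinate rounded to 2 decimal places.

t = z/height = 8/12 = 0.666667
s = 1 + (scale-1)·z/height = 1 + (1.08-1)·8/12 = 1.053333
θ = twist·z/height = 49°·8/12 = 32.6667° = 0.570141 rad
cos θ = 0.841825, sin θ = 0.539751 (intermediates below are computed at full precision and shown rounded to 5 d.p.)
v1: (-5,0.5) → rotate → (-4.47900,-2.27784) → ×s → (-4.71788,-2.39933) → (-4.72,-2.40)
v2: (-4.5,-0.5) → rotate → (-3.51834,-2.84979) → ×s → (-3.70598,-3.00178) → (-3.71,-3.00)
v3: (1.5,-5) → rotate → (3.96149,-3.39950) → ×s → (4.17277,-3.58081) → (4.17,-3.58)
v4: (5,-2.5) → rotate → (5.55850,0.59419) → ×s → (5.85495,0.62588) → (5.85,0.63)
v5: (4.5,2) → rotate → (2.70871,4.11253) → ×s → (2.85318,4.33186) → (2.85,4.33)
v6: (-3.5,1.5) → rotate → (-3.75601,-0.62639) → ×s → (-3.95633,-0.65980) → (-3.96,-0.66)

Cross-section at z=8: (-4.72,-2.40) (-3.71,-3.00) (4.17,-3.58) (5.85,0.63) (2.85,4.33) (-3.96,-0.66)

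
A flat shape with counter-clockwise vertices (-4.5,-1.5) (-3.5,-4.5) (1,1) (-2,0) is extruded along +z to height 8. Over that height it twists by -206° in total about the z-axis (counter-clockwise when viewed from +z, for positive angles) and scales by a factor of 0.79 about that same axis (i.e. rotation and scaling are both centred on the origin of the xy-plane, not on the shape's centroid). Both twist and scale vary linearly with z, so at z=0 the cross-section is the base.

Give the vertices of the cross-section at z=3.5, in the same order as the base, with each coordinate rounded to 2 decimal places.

t = z/height = 3.5/8 = 0.4375
s = 1 + (scale-1)·z/height = 1 + (0.79-1)·3.5/8 = 0.908125
θ = twist·z/height = -206°·3.5/8 = -90.1250° = -1.572978 rad
cos θ = -0.002182, sin θ = -0.999998 (intermediates below are computed at full precision and shown rounded to 5 d.p.)
v1: (-4.5,-1.5) → rotate → (-1.49018,4.50326) → ×s → (-1.35327,4.08952) → (-1.35,4.09)
v2: (-3.5,-4.5) → rotate → (-4.49235,3.50981) → ×s → (-4.07962,3.18735) → (-4.08,3.19)
v3: (1,1) → rotate → (0.99782,-1.00218) → ×s → (0.90614,-0.91010) → (0.91,-0.91)
v4: (-2,0) → rotate → (0.00436,2.00000) → ×s → (0.00396,1.81625) → (0.00,1.82)

Cross-section at z=3.5: (-1.35,4.09) (-4.08,3.19) (0.91,-0.91) (0.00,1.82)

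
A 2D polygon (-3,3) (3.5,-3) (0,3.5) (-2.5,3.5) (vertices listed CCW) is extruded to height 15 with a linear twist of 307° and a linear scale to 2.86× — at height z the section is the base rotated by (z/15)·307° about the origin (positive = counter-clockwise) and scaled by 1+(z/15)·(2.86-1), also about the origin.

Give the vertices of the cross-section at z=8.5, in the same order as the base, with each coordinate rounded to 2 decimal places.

Cross-section at z=8.5: (5.48,-6.78) (-6.50,6.88) (-0.76,-7.15) (4.35,-7.69)

t = z/height = 8.5/15 = 0.566667
s = 1 + (scale-1)·z/height = 1 + (2.86-1)·8.5/15 = 2.054000
θ = twist·z/height = 307°·8.5/15 = 173.9667° = 3.036291 rad
cos θ = -0.994461, sin θ = 0.105107 (intermediates below are computed at full precision and shown rounded to 5 d.p.)
v1: (-3,3) → rotate → (2.66806,-3.29870) → ×s → (5.48020,-6.77554) → (5.48,-6.78)
v2: (3.5,-3) → rotate → (-3.16529,3.35126) → ×s → (-6.50151,6.88348) → (-6.50,6.88)
v3: (0,3.5) → rotate → (-0.36787,-3.48061) → ×s → (-0.75561,-7.14918) → (-0.76,-7.15)
v4: (-2.5,3.5) → rotate → (2.11828,-3.74338) → ×s → (4.35094,-7.68890) → (4.35,-7.69)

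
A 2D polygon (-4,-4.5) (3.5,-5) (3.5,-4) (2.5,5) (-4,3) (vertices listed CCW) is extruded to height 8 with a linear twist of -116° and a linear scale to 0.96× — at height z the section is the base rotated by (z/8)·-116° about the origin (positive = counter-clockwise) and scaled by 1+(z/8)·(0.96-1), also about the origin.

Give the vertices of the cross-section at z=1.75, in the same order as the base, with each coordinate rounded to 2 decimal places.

t = z/height = 1.75/8 = 0.21875
s = 1 + (scale-1)·z/height = 1 + (0.96-1)·1.75/8 = 0.991250
θ = twist·z/height = -116°·1.75/8 = -25.3750° = -0.442877 rad
cos θ = 0.903522, sin θ = -0.428541 (intermediates below are computed at full precision and shown rounded to 5 d.p.)
v1: (-4,-4.5) → rotate → (-5.54252,-2.35169) → ×s → (-5.49403,-2.33111) → (-5.49,-2.33)
v2: (3.5,-5) → rotate → (1.01962,-6.01751) → ×s → (1.01070,-5.96485) → (1.01,-5.96)
v3: (3.5,-4) → rotate → (1.44816,-5.11398) → ×s → (1.43549,-5.06924) → (1.44,-5.07)
v4: (2.5,5) → rotate → (4.40151,3.44626) → ×s → (4.36300,3.41610) → (4.36,3.42)
v5: (-4,3) → rotate → (-2.32847,4.42473) → ×s → (-2.30809,4.38601) → (-2.31,4.39)

Cross-section at z=1.75: (-5.49,-2.33) (1.01,-5.96) (1.44,-5.07) (4.36,3.42) (-2.31,4.39)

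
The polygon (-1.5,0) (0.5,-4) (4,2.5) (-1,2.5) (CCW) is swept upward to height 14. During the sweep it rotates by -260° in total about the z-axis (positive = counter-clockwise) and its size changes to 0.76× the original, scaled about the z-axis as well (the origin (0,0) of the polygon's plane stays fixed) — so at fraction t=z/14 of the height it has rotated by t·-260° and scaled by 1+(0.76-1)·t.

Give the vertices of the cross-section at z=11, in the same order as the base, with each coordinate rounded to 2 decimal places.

Cross-section at z=11: (1.11,-0.50) (0.97,3.13) (-3.79,-0.51) (-0.09,-2.18)

t = z/height = 11/14 = 0.785714
s = 1 + (scale-1)·z/height = 1 + (0.76-1)·11/14 = 0.811429
θ = twist·z/height = -260°·11/14 = -204.2857° = -3.565458 rad
cos θ = -0.911506, sin θ = 0.411287 (intermediates below are computed at full precision and shown rounded to 5 d.p.)
v1: (-1.5,0) → rotate → (1.36726,-0.61693) → ×s → (1.10943,-0.50060) → (1.11,-0.50)
v2: (0.5,-4) → rotate → (1.18940,3.85167) → ×s → (0.96511,3.12535) → (0.97,3.13)
v3: (4,2.5) → rotate → (-4.67424,-0.63362) → ×s → (-3.79281,-0.51413) → (-3.79,-0.51)
v4: (-1,2.5) → rotate → (-0.11671,-2.69005) → ×s → (-0.09470,-2.18278) → (-0.09,-2.18)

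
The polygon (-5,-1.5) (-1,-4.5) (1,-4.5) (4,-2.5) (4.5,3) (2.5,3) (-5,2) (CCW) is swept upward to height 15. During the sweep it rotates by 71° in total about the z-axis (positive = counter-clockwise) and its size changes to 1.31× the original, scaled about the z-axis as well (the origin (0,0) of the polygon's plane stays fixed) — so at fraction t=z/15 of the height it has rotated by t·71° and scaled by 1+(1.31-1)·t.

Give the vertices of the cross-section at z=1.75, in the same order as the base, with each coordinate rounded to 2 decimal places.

t = z/height = 1.75/15 = 0.116667
s = 1 + (scale-1)·z/height = 1 + (1.31-1)·1.75/15 = 1.036167
θ = twist·z/height = 71°·1.75/15 = 8.2833° = 0.144571 rad
cos θ = 0.989568, sin θ = 0.144068 (intermediates below are computed at full precision and shown rounded to 5 d.p.)
v1: (-5,-1.5) → rotate → (-4.73174,-2.20469) → ×s → (-4.90287,-2.28443) → (-4.90,-2.28)
v2: (-1,-4.5) → rotate → (-0.34126,-4.59712) → ×s → (-0.35360,-4.76339) → (-0.35,-4.76)
v3: (1,-4.5) → rotate → (1.63788,-4.30899) → ×s → (1.69711,-4.46483) → (1.70,-4.46)
v4: (4,-2.5) → rotate → (4.31844,-1.89765) → ×s → (4.47463,-1.96628) → (4.47,-1.97)
v5: (4.5,3) → rotate → (4.02085,3.61701) → ×s → (4.16627,3.74783) → (4.17,3.75)
v6: (2.5,3) → rotate → (2.04171,3.32887) → ×s → (2.11556,3.44927) → (2.12,3.45)
v7: (-5,2) → rotate → (-5.23598,1.25879) → ×s → (-5.42534,1.30432) → (-5.43,1.30)

Cross-section at z=1.75: (-4.90,-2.28) (-0.35,-4.76) (1.70,-4.46) (4.47,-1.97) (4.17,3.75) (2.12,3.45) (-5.43,1.30)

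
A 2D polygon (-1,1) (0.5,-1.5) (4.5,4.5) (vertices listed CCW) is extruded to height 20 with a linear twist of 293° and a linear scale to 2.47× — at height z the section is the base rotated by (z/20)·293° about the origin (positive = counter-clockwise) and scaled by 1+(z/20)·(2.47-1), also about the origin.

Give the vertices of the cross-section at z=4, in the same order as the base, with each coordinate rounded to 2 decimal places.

t = z/height = 4/20 = 0.2
s = 1 + (scale-1)·z/height = 1 + (2.47-1)·4/20 = 1.294000
θ = twist·z/height = 293°·4/20 = 58.6000° = 1.022763 rad
cos θ = 0.521010, sin θ = 0.853551 (intermediates below are computed at full precision and shown rounded to 5 d.p.)
v1: (-1,1) → rotate → (-1.37456,-0.33254) → ×s → (-1.77868,-0.43031) → (-1.78,-0.43)
v2: (0.5,-1.5) → rotate → (1.54083,-0.35474) → ×s → (1.99384,-0.45903) → (1.99,-0.46)
v3: (4.5,4.5) → rotate → (-1.49644,6.18552) → ×s → (-1.93639,8.00407) → (-1.94,8.00)

Cross-section at z=4: (-1.78,-0.43) (1.99,-0.46) (-1.94,8.00)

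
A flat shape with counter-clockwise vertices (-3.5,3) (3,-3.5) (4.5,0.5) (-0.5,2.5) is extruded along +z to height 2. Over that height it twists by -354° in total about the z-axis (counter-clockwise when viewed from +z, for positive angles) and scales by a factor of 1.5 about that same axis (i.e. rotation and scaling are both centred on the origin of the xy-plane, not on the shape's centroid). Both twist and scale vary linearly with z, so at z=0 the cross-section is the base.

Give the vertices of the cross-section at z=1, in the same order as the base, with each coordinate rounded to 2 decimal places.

Cross-section at z=1: (4.57,-3.52) (-3.97,4.17) (-5.58,-0.92) (0.79,-3.09)

t = z/height = 1/2 = 0.5
s = 1 + (scale-1)·z/height = 1 + (1.5-1)·1/2 = 1.250000
θ = twist·z/height = -354°·1/2 = -177.0000° = -3.089233 rad
cos θ = -0.998630, sin θ = -0.052336 (intermediates below are computed at full precision and shown rounded to 5 d.p.)
v1: (-3.5,3) → rotate → (3.65221,-2.81271) → ×s → (4.56526,-3.51589) → (4.57,-3.52)
v2: (3,-3.5) → rotate → (-3.17906,3.33820) → ×s → (-3.97383,4.17274) → (-3.97,4.17)
v3: (4.5,0.5) → rotate → (-4.46766,-0.73483) → ×s → (-5.58458,-0.91853) → (-5.58,-0.92)
v4: (-0.5,2.5) → rotate → (0.63015,-2.47041) → ×s → (0.78769,-3.08801) → (0.79,-3.09)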